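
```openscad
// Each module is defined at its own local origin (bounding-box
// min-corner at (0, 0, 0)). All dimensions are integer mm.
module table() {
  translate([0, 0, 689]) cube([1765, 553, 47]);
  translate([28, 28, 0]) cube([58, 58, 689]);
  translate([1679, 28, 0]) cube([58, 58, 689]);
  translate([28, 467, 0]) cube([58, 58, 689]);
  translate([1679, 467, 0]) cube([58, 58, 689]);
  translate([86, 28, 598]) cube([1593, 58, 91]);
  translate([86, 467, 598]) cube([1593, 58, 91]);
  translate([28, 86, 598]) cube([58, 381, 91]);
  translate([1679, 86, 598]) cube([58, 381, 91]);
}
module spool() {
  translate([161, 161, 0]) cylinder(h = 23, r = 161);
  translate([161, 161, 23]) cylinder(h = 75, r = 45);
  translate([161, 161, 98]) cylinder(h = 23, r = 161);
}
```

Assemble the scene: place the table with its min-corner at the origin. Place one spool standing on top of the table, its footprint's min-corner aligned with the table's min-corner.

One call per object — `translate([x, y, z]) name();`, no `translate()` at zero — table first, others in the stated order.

table();
translate([0, 0, 736]) spool();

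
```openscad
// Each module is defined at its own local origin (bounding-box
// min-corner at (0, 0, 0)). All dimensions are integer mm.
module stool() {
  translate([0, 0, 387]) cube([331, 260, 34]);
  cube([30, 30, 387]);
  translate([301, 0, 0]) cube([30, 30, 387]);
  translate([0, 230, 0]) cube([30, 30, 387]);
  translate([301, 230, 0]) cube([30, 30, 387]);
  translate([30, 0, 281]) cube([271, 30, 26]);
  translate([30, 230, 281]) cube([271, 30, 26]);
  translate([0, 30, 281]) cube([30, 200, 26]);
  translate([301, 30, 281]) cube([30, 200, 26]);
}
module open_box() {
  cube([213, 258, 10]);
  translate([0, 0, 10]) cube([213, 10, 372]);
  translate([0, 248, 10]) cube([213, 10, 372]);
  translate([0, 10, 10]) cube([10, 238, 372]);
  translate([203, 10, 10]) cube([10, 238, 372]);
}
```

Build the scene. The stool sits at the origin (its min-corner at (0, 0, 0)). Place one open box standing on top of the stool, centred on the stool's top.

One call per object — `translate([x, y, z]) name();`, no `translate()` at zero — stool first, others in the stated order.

stool();
translate([59, 1, 421]) open_box();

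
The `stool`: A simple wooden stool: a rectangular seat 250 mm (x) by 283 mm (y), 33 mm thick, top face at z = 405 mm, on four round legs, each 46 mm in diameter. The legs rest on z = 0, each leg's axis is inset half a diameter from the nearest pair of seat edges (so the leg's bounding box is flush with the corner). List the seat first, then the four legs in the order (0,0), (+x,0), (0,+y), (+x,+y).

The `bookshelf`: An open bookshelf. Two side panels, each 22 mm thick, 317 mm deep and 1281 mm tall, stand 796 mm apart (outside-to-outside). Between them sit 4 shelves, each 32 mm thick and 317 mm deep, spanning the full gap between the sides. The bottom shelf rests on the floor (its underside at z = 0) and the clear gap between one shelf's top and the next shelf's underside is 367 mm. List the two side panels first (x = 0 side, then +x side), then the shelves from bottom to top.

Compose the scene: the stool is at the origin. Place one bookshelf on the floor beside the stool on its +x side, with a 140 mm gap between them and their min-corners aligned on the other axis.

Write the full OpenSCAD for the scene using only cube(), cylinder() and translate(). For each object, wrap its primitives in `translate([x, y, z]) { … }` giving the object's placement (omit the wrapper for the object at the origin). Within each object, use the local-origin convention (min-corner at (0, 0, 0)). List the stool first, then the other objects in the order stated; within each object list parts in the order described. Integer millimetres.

translate([0, 0, 372]) cube([250, 283, 33]);
translate([23, 23, 0]) cylinder(h = 372, r = 23);
translate([227, 23, 0]) cylinder(h = 372, r = 23);
translate([23, 260, 0]) cylinder(h = 372, r = 23);
translate([227, 260, 0]) cylinder(h = 372, r = 23);
translate([390, 0, 0]) {
  cube([22, 317, 1281]);
  translate([774, 0, 0]) cube([22, 317, 1281]);
  translate([22, 0, 0]) cube([752, 317, 32]);
  translate([22, 0, 399]) cube([752, 317, 32]);
  translate([22, 0, 798]) cube([752, 317, 32]);
  translate([22, 0, 1197]) cube([752, 317, 32]);
}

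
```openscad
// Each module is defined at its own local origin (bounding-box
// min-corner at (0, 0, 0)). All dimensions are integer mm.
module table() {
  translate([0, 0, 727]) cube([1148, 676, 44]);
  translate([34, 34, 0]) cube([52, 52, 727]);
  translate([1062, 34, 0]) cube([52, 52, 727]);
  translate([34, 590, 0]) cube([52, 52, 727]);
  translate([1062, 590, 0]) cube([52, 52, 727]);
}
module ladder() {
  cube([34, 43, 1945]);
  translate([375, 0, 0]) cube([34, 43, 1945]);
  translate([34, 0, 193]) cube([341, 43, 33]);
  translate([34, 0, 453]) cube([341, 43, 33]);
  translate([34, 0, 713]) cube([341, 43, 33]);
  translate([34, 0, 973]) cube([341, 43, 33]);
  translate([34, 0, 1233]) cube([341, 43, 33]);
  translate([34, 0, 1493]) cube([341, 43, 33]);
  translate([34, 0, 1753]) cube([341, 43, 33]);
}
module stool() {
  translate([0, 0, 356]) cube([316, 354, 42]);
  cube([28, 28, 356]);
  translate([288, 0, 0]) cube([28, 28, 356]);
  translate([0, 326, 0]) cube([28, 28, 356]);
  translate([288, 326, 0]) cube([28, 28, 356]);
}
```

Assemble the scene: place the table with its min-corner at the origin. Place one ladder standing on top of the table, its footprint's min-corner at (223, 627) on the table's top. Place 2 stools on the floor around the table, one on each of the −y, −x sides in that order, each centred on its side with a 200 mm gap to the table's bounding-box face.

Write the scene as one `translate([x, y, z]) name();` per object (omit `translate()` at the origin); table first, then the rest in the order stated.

table();
translate([223, 627, 771]) ladder();
translate([416, -554, 0]) stool();
translate([-516, 161, 0]) stool();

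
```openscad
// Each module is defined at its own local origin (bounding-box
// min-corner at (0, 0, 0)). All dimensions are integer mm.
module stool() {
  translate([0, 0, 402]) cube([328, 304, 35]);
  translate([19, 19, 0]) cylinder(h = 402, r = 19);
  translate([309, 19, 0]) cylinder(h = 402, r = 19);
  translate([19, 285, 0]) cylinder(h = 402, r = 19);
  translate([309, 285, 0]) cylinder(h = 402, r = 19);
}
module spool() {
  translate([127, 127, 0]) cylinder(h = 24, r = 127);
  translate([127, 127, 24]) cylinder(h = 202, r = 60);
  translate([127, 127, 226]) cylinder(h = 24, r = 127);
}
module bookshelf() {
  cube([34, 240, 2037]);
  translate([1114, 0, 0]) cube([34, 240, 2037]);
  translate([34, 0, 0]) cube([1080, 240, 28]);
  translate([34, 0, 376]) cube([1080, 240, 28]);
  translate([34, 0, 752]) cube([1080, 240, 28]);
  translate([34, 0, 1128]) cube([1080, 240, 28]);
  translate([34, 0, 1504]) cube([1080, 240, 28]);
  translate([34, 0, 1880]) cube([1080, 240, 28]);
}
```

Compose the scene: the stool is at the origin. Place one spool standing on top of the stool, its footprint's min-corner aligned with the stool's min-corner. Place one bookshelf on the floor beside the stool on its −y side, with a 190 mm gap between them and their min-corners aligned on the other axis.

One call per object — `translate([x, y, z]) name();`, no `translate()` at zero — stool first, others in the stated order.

stool();
translate([0, 0, 437]) spool();
translate([0, -430, 0]) bookshelf();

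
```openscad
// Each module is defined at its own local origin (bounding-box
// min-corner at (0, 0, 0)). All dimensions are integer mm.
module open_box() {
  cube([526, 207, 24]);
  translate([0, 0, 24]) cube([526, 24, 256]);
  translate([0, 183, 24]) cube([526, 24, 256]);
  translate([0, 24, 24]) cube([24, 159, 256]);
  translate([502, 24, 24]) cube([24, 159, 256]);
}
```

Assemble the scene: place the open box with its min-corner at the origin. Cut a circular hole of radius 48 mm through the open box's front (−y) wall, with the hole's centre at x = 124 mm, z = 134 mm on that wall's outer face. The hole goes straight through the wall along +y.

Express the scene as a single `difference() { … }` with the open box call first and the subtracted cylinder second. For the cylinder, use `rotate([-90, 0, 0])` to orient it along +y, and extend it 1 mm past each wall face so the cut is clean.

difference() {
  open_box();
  translate([124, -1, 134]) rotate([-90, 0, 0]) cylinder(h = 26, r = 48);
}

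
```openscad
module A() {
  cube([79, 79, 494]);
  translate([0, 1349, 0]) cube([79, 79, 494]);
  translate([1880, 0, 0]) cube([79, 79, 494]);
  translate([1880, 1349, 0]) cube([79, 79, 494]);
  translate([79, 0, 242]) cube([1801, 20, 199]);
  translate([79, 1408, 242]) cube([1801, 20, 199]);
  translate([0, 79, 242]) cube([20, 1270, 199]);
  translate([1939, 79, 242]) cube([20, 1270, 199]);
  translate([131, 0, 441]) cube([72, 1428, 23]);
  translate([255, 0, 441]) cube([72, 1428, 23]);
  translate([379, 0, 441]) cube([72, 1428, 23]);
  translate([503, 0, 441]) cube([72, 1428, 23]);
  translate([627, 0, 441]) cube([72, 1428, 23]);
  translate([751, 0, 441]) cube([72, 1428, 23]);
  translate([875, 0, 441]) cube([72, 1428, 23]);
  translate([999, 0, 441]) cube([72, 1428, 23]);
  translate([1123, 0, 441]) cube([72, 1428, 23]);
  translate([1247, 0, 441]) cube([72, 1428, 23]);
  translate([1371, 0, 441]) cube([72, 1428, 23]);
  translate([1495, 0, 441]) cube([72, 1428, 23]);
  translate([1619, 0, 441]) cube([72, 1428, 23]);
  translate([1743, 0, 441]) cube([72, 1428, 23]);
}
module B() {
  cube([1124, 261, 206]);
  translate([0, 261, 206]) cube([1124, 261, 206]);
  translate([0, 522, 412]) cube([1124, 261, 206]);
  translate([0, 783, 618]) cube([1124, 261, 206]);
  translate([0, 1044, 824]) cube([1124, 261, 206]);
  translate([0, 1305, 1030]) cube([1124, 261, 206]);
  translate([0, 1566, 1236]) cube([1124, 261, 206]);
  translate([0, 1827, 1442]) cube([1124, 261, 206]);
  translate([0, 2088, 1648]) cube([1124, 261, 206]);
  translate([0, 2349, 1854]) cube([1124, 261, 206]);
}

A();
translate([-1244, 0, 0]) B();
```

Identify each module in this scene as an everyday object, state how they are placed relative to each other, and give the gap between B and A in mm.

The staircase's nearest face is 120 mm from the bed frame's −x face.

A is a bed frame. B is a staircase. The staircase is on the floor beside the bed frame on its −x side. The gap between the staircase and the bed frame is 120 mm.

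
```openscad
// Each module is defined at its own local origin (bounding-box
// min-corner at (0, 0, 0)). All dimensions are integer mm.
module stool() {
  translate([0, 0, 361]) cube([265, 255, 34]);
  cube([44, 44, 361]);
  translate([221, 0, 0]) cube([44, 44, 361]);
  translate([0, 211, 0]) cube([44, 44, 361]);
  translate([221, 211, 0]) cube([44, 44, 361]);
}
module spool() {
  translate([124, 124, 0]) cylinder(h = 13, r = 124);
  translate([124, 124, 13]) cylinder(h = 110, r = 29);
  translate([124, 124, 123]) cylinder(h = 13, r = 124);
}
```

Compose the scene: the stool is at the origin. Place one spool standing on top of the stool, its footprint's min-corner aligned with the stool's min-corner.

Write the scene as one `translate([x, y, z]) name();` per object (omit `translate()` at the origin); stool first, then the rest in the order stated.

stool();
translate([0, 0, 395]) spool();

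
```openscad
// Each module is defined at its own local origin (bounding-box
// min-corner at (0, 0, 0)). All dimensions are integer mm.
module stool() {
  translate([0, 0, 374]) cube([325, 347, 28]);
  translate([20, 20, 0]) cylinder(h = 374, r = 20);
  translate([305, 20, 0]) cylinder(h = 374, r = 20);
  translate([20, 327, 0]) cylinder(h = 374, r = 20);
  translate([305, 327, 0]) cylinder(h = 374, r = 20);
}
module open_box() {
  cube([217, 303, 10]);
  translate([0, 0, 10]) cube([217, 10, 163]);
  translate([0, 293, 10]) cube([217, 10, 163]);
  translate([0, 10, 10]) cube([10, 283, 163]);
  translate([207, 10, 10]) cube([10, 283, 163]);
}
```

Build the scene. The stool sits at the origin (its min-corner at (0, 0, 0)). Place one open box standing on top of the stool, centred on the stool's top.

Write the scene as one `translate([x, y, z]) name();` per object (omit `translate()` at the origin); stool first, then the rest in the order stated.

stool();
translate([54, 22, 402]) open_box();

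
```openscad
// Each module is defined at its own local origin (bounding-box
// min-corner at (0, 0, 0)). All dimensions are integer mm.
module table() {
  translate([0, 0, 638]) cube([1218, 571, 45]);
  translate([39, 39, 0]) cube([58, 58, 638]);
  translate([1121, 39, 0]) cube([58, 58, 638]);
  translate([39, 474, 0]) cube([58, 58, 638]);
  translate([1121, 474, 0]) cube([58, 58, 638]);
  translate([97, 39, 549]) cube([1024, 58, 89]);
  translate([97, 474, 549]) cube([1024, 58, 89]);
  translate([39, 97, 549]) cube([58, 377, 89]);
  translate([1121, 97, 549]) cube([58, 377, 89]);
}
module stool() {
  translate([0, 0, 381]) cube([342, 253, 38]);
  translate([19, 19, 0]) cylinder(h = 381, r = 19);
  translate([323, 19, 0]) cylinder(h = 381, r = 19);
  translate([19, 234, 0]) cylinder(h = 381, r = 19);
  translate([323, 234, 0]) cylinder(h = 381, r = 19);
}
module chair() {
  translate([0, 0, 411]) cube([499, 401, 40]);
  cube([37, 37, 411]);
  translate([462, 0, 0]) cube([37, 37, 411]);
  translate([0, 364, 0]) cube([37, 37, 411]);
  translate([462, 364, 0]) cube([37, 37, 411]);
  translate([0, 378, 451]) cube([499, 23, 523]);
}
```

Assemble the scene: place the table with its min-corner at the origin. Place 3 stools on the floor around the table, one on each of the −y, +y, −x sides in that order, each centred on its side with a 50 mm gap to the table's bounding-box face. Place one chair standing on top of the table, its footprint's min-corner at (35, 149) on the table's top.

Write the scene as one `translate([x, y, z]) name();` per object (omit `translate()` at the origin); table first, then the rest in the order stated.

table();
translate([438, -303, 0]) stool();
translate([438, 621, 0]) stool();
translate([-392, 159, 0]) stool();
translate([35, 149, 683]) chair();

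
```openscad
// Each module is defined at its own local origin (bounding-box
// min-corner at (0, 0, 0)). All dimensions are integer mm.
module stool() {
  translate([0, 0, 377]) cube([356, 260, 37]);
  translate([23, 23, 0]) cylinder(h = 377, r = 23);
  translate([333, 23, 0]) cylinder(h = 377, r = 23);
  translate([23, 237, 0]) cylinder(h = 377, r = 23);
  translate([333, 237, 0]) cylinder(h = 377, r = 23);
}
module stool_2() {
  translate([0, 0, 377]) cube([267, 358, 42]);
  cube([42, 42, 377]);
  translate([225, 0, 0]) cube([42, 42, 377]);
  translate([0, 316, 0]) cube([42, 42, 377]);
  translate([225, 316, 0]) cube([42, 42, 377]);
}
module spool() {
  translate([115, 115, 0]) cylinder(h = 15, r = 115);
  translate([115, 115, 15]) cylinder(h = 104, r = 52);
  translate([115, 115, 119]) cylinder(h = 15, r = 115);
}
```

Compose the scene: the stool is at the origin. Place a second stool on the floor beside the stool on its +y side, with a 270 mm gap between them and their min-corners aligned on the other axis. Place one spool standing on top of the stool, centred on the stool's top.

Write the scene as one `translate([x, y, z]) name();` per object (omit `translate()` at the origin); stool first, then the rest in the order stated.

stool();
translate([0, 530, 0]) stool_2();
translate([63, 15, 414]) spool();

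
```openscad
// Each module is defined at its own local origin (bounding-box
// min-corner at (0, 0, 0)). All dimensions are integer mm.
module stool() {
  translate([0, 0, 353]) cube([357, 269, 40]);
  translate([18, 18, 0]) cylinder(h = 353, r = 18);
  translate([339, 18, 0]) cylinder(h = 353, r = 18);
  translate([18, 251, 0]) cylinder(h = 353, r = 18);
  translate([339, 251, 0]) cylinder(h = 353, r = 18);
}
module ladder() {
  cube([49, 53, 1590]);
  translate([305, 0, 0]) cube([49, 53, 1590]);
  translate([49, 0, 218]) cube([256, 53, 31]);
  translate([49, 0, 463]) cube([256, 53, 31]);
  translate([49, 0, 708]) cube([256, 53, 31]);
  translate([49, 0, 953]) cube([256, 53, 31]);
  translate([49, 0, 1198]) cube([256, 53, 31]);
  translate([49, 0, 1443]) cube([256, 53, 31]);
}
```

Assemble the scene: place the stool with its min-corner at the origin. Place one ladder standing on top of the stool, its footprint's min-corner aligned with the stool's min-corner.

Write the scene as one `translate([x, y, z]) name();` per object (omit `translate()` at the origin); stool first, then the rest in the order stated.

stool();
translate([0, 0, 393]) ladder();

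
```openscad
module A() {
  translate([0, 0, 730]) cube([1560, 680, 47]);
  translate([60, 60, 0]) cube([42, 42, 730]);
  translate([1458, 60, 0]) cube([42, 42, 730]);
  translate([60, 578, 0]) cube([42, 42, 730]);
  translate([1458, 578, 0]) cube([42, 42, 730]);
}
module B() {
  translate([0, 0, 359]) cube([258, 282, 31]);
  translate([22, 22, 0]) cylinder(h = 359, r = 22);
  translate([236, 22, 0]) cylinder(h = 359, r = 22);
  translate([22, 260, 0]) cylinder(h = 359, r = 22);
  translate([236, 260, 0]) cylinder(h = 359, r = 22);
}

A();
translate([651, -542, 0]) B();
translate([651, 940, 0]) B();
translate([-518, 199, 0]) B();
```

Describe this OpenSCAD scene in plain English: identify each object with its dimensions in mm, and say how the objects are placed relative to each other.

A is a rectangular dining table. The top is 1560×680×47 mm with its upper surface at z = 777 mm. It stands on four 42×42 mm square legs, each inset 60 mm from the nearest pair of top edges, running from the floor to the underside of the top.

B is a simple wooden stool: a rectangular seat 258 mm (x) by 282 mm (y), 31 mm thick, top face at z = 390 mm, on four round legs, each 44 mm in diameter. The legs rest on z = 0, each leg's axis is inset half a diameter from the nearest pair of seat edges (so the leg's bounding box is flush with the corner).

Three stools sit around the table at the −y, +y, −x sides.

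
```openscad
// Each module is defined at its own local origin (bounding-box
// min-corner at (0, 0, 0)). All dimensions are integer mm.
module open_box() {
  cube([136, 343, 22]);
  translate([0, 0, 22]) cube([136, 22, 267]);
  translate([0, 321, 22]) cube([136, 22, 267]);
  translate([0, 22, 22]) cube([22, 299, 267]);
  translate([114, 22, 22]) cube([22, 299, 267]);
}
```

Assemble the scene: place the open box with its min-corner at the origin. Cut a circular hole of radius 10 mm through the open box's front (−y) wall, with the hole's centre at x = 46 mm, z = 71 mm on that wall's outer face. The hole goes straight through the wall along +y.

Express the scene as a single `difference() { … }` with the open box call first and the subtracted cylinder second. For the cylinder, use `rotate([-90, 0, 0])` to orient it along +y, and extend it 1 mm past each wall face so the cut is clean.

difference() {
  open_box();
  translate([46, -1, 71]) rotate([-90, 0, 0]) cylinder(h = 24, r = 10);
}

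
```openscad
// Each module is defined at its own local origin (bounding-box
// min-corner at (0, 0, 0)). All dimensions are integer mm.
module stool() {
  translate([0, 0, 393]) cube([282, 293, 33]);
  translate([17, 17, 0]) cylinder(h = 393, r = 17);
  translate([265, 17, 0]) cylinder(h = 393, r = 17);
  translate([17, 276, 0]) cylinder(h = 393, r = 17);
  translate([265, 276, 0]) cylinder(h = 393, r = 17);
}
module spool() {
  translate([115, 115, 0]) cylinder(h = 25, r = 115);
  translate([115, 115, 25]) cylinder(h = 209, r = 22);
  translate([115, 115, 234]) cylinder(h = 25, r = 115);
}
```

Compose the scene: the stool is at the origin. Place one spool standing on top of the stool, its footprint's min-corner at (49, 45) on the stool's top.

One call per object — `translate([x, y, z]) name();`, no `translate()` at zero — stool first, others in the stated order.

stool();
translate([49, 45, 426]) spool();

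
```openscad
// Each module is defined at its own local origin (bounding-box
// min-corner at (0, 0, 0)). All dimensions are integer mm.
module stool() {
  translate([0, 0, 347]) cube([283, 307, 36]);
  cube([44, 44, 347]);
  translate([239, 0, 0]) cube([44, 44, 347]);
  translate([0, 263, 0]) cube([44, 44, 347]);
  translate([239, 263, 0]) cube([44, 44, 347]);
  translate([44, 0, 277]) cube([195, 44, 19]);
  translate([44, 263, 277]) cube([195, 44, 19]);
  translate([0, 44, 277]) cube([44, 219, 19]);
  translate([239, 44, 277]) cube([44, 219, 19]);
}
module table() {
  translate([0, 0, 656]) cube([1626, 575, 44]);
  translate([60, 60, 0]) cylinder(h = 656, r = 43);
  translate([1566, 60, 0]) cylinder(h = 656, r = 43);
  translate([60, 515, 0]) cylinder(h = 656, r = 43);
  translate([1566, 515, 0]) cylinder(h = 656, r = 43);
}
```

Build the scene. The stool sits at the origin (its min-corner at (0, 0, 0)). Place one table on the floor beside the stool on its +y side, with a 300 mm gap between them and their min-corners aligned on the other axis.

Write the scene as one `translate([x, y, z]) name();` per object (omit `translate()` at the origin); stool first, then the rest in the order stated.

stool();
translate([0, 607, 0]) table();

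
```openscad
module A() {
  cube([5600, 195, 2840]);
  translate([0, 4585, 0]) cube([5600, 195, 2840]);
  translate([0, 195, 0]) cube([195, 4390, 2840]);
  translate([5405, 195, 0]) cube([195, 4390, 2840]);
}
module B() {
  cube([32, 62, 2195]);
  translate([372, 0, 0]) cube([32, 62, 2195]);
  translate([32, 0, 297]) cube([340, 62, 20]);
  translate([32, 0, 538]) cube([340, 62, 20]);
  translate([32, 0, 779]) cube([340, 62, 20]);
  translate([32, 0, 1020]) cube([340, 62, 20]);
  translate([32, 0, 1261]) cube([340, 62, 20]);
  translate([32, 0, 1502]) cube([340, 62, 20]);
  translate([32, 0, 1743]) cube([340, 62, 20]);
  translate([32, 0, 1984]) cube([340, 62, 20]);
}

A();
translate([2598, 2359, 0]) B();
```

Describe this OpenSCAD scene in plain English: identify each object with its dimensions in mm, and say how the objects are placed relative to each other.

A is a box-shaped house frame (walls only): outside footprint 5600×4780 mm, wall height 2840 mm, wall thickness 195 mm. The two y-facing walls run the full x-width; the two x-facing walls fit between the inner faces of the y-facing walls.

B is a straight ladder. Two 32×62 mm vertical rails, 2195 mm tall, stand 404 mm apart (outside-to-outside) with their front faces coplanar on the −y side. 8 rungs, each 62 mm deep and 20 mm tall, span between the inner faces of the rails, front faces flush with the rails. The lowest rung's underside is at z = 297 mm and rungs are spaced 241 mm apart (underside to underside).

The ladder sits inside the house frame, centred.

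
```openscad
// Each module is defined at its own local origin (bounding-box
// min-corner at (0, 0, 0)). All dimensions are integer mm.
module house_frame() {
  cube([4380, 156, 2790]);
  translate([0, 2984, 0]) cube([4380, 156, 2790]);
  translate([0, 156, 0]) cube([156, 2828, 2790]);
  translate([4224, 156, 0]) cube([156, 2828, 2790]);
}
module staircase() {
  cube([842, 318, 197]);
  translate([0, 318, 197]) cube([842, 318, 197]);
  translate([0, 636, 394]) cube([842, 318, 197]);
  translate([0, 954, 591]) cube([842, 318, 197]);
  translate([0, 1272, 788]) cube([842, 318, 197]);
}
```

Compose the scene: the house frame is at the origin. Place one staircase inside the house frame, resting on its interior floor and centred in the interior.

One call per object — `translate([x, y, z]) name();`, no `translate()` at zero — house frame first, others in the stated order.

house_frame();
translate([1769, 775, 0]) staircase();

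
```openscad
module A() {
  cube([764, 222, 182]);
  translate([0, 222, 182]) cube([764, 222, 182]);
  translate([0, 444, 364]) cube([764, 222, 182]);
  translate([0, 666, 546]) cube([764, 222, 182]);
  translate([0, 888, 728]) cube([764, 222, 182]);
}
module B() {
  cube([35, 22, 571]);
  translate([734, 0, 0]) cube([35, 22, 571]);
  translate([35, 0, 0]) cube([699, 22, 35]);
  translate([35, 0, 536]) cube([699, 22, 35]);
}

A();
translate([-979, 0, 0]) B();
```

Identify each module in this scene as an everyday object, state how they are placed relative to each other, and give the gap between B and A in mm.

A is a staircase. B is a picture frame. The picture frame is on the floor beside the staircase on its −x side. The gap between the picture frame and the staircase is 210 mm.

The picture frame's nearest face is 210 mm from the staircase's −x face.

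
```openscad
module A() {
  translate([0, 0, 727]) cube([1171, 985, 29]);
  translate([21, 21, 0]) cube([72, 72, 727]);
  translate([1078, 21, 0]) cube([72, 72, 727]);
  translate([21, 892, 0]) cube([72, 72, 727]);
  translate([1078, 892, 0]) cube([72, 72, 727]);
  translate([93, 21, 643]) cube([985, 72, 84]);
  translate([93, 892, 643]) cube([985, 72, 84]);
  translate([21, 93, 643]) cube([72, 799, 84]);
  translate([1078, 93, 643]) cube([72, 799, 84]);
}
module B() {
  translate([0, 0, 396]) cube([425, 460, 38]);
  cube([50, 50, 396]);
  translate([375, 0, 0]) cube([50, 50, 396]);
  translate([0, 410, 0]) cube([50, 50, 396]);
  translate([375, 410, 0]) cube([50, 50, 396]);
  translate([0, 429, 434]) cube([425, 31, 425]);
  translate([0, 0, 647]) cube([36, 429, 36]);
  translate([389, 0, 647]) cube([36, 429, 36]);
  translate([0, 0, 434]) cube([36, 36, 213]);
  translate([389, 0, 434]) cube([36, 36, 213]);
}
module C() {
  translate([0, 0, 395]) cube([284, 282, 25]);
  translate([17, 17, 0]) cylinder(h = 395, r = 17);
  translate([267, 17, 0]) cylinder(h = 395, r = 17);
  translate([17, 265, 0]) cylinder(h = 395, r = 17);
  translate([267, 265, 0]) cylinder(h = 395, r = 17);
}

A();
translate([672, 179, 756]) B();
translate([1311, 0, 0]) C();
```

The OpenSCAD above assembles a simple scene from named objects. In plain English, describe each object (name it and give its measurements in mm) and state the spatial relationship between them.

A is a table with a 1171×985 mm rectangular top, 29 mm thick, top surface at z = 756 mm, supported by four 72×72 mm square legs, each inset 21 mm from the nearest pair of top edges, running from the floor. Four apron rails, 72 mm thick and 84 mm tall, run between adjacent legs with their top edges flush with the underside of the top and their outer faces flush with the legs' outer faces.

B is a chair: 425×460 mm seat, 38 mm thick, top at z = 434 mm, on four 50 mm square corner legs flush with the seat edges. A 31 mm thick backrest slab spans the full seat width, extending 425 mm above the seat top, its back face flush with the seat's +y edge. Two armrests of 36×36 mm section run along each side from the seat's front edge to the front of the backrest, top faces 249 mm above the seat top and outer faces flush with the seat's x-edges; a 36×36 mm post under the front of each armrest stands on the seat at the front corner.

C is a four-legged stool. The seat is a 284×282×25 mm slab whose top surface is at z = 420 mm; four round legs, each 34 mm in diameter, run from the floor (z = 0) to the underside of the seat, each leg's axis is inset half a diameter from the nearest pair of seat edges (so the leg's bounding box is flush with the corner).

The chair is on top of the table. The stool is on the floor beside the table on its +x side.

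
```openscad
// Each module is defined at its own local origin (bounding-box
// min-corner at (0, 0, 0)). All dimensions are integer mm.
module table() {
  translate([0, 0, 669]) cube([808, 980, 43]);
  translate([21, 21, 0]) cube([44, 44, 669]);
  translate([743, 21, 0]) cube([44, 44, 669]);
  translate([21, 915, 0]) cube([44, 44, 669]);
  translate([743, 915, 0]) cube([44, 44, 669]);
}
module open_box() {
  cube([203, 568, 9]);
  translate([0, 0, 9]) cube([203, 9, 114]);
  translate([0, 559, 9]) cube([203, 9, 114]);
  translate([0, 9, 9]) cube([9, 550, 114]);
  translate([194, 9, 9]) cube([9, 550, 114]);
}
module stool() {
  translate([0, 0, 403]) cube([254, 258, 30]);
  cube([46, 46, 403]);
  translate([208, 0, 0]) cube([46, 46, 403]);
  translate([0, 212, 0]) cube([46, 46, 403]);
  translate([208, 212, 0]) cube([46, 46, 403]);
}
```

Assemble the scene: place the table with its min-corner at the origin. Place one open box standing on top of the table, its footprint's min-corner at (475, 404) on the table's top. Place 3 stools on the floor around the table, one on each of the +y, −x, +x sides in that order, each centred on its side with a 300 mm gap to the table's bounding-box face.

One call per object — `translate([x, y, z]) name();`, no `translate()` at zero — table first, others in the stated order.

table();
translate([475, 404, 712]) open_box();
translate([277, 1280, 0]) stool();
translate([-554, 361, 0]) stool();
translate([1108, 361, 0]) stool();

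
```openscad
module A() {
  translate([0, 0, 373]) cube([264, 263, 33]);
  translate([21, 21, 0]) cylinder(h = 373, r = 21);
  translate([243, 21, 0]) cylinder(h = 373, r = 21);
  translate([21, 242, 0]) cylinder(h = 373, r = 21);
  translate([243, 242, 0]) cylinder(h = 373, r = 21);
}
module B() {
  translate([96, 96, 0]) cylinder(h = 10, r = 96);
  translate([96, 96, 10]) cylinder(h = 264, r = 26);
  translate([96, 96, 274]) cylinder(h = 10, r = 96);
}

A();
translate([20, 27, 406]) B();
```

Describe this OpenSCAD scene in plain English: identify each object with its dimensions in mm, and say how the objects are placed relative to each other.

A is a simple wooden stool: a rectangular seat 264 mm (x) by 263 mm (y), 33 mm thick, top face at z = 406 mm, on four round legs, each 42 mm in diameter. The legs rest on z = 0, each leg's axis is inset half a diameter from the nearest pair of seat edges (so the leg's bounding box is flush with the corner).

B is a spool: two coaxial disc flanges of radius 96 mm and thickness 10 mm, joined by a core cylinder of radius 26 mm and height 264 mm. The lower flange rests on z = 0 and the three cylinders share a vertical axis.

The spool is on top of the stool.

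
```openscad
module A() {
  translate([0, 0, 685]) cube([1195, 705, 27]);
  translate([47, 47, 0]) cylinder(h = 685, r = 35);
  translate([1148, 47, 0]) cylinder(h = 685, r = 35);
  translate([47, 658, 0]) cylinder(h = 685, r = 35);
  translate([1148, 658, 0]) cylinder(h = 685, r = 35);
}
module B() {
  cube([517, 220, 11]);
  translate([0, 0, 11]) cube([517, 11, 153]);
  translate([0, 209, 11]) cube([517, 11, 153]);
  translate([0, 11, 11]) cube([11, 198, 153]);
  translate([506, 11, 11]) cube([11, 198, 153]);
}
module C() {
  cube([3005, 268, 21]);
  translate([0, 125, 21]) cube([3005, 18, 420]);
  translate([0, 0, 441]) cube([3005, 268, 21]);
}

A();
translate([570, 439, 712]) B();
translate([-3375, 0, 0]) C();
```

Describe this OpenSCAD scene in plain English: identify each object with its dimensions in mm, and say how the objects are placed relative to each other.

A is a rectangular dining table. The top is 1195×705×27 mm with its upper surface at z = 712 mm. It stands on four round legs of 70 mm diameter, each leg's bounding box inset 12 mm from the nearest pair of top edges, running from the floor to the underside of the top.

B is an open storage box with external size 517×220×164 mm and wall thickness 11 mm (the base is also 11 mm thick). The base covers the whole footprint; the four walls stand on the base, with the y-facing walls full-width and the x-facing walls fitting between their inner faces.

C is an I-beam lying along x, 3005 mm long. Overall section height 462 mm. Two flanges 268 mm wide (y) and 21 mm thick, one on the floor and one at the top; a web 18 mm thick runs between them, centred on the flange width.

The open box is on top of the table. The I-beam is on the floor beside the table on its −x side.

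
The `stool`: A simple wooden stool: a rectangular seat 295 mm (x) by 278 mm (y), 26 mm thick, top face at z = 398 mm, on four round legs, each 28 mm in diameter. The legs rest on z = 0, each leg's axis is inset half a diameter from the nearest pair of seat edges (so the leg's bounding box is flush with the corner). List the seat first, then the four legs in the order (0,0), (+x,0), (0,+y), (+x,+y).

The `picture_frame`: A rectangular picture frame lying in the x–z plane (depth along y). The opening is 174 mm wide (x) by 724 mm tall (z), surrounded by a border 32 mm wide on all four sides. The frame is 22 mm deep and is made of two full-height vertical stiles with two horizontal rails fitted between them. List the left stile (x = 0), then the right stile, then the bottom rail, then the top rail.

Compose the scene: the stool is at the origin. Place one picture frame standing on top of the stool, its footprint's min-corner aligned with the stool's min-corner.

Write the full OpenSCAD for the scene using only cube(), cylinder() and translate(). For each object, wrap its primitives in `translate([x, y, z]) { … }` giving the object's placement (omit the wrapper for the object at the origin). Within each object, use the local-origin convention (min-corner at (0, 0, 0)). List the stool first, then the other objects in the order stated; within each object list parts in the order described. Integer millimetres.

translate([0, 0, 372]) cube([295, 278, 26]);
translate([14, 14, 0]) cylinder(h = 372, r = 14);
translate([281, 14, 0]) cylinder(h = 372, r = 14);
translate([14, 264, 0]) cylinder(h = 372, r = 14);
translate([281, 264, 0]) cylinder(h = 372, r = 14);
translate([0, 0, 398]) {
  cube([32, 22, 788]);
  translate([206, 0, 0]) cube([32, 22, 788]);
  translate([32, 0, 0]) cube([174, 22, 32]);
  translate([32, 0, 756]) cube([174, 22, 32]);
}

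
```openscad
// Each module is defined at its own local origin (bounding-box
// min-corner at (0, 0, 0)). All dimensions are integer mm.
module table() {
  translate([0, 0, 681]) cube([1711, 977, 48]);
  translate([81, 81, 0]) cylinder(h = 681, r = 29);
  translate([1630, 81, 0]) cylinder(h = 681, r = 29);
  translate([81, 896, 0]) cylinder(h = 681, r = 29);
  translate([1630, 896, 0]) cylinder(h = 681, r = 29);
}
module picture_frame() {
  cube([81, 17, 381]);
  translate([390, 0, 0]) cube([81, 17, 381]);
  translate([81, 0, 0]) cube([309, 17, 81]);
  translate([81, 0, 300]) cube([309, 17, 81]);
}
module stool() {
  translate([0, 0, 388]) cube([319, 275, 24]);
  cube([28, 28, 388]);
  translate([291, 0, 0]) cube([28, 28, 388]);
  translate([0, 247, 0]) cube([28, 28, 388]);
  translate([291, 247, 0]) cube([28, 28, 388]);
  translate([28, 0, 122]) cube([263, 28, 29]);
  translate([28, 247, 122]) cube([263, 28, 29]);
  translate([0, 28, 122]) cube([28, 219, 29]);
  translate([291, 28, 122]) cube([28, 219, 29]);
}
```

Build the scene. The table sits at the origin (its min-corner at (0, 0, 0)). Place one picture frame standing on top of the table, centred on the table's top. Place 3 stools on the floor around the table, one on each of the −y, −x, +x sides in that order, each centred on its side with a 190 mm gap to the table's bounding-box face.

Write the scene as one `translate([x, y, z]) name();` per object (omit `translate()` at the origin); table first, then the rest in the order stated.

table();
translate([620, 480, 729]) picture_frame();
translate([696, -465, 0]) stool();
translate([-509, 351, 0]) stool();
translate([1901, 351, 0]) stool();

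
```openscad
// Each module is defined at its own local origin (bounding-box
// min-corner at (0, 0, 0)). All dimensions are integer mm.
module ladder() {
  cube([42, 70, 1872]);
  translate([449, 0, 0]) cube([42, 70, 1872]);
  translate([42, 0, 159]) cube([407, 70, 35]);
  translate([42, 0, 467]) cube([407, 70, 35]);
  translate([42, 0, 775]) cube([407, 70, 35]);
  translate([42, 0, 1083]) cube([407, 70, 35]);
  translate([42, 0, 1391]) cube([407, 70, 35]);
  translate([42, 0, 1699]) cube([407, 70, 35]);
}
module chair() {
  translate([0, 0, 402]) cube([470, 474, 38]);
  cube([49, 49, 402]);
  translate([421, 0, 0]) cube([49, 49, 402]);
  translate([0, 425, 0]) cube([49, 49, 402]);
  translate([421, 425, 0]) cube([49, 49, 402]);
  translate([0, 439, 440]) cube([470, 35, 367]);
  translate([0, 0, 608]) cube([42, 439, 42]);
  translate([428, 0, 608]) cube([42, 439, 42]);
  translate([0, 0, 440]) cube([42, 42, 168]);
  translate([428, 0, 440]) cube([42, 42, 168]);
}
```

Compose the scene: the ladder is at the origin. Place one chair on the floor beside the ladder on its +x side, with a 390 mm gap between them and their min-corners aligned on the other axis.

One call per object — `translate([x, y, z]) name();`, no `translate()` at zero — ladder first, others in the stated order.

ladder();
translate([881, 0, 0]) chair();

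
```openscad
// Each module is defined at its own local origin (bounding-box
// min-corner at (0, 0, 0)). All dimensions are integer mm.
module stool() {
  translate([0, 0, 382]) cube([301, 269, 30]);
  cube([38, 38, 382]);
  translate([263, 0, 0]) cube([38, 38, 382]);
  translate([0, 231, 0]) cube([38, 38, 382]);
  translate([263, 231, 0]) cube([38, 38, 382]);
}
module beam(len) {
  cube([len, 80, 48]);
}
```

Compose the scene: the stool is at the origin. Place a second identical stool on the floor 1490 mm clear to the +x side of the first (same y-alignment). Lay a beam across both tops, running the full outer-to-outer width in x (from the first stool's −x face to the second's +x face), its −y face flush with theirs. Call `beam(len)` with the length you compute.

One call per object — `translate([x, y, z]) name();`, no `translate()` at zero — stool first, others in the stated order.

stool();
translate([1791, 0, 0]) stool();
translate([0, 0, 412]) beam(2092);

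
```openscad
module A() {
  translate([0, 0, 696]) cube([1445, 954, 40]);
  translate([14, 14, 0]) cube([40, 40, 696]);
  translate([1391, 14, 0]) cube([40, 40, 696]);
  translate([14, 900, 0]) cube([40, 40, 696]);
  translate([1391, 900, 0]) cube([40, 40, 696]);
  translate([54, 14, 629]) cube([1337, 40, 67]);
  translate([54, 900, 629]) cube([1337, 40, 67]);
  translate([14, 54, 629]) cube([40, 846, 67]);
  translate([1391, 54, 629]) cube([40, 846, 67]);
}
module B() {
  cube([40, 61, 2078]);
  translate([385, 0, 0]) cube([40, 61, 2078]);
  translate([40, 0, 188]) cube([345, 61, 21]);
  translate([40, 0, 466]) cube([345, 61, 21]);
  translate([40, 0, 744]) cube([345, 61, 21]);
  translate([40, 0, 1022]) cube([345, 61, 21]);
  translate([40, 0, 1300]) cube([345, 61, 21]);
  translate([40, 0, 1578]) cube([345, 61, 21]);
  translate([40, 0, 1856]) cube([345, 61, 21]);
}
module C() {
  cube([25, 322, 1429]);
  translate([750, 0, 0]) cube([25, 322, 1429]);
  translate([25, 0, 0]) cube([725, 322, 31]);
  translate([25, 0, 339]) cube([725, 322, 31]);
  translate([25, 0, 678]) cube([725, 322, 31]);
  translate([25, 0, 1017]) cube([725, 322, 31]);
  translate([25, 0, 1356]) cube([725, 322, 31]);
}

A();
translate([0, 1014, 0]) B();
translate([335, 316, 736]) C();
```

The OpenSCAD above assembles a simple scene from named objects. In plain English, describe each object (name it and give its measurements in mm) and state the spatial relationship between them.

A is a rectangular dining table. The top is 1445×954×40 mm with its upper surface at z = 736 mm. It stands on four 40×40 mm square legs, each inset 14 mm from the nearest pair of top edges, running from the floor to the underside of the top. Four apron rails, 40 mm thick and 67 mm tall, run between adjacent legs with their top edges flush with the underside of the top and their outer faces flush with the legs' outer faces.

B is a straight ladder. Two 40×61 mm vertical rails, 2078 mm tall, stand 425 mm apart (outside-to-outside) with their front faces coplanar on the −y side. 7 rungs, each 61 mm deep and 21 mm tall, span between the inner faces of the rails, front faces flush with the rails. The lowest rung's underside is at z = 188 mm and rungs are spaced 278 mm apart (underside to underside).

C is an open bookshelf. Two side panels, each 25 mm thick, 322 mm deep and 1429 mm tall, stand 775 mm apart (outside-to-outside). Between them sit 5 shelves, each 31 mm thick and 322 mm deep, spanning the full gap between the sides. The bottom shelf rests on the floor (its underside at z = 0) and the clear gap between one shelf's top and the next shelf's underside is 308 mm.

The ladder is on the floor beside the table on its +y side. The bookshelf is on top of the table, centred.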